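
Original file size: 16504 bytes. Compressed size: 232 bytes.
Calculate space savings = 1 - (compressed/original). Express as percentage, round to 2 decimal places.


ratio = compressed/original = 232/16504 = 0.014057
savings = 1 - ratio = 1 - 0.014057 = 0.985943
as a percentage: 0.985943 * 100 = 98.59%

Space savings = 1 - 232/16504 = 98.59%


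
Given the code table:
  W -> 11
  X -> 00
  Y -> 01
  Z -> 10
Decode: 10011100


Decoding:
10 -> Z
01 -> Y
11 -> W
00 -> X


Result: ZYWX


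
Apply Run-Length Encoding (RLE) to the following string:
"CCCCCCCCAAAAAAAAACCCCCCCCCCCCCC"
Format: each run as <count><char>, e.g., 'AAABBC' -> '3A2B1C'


Scanning runs left to right:
  i=0: run of 'C' x 8 -> '8C'
  i=8: run of 'A' x 9 -> '9A'
  i=17: run of 'C' x 14 -> '14C'

RLE = 8C9A14C


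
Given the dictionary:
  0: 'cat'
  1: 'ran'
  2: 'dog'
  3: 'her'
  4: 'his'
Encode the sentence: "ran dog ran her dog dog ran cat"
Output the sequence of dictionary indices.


Look up each word in the dictionary:
  'ran' -> 1
  'dog' -> 2
  'ran' -> 1
  'her' -> 3
  'dog' -> 2
  'dog' -> 2
  'ran' -> 1
  'cat' -> 0

Encoded: [1, 2, 1, 3, 2, 2, 1, 0]


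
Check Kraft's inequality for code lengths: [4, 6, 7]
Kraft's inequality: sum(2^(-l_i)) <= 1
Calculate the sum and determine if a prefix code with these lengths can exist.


Sum = 2^(-4) + 2^(-6) + 2^(-7)
    = 0.0625 + 0.015625 + 0.0078125
    = 11/128 = 0.0859375
Since 0.0859375 <= 1, Kraft's inequality IS satisfied.
A prefix code with these lengths CAN exist.

Kraft sum = 0.0859375. Satisfied.


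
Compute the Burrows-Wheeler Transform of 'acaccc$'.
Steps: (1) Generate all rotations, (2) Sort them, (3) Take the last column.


Rotations (sorted):
  0: $acaccc -> last char: c
  1: acaccc$ -> last char: $
  2: accc$ac -> last char: c
  3: c$acacc -> last char: c
  4: caccc$a -> last char: a
  5: cc$acac -> last char: c
  6: ccc$aca -> last char: a


BWT = c$ccaca


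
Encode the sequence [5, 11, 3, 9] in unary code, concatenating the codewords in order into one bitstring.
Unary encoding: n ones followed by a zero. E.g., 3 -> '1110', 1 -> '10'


Encode each number as n ones followed by a terminating 0:
  5 -> 111110 (6 bits)
  11 -> 111111111110 (12 bits)
  3 -> 1110 (4 bits)
  9 -> 1111111110 (10 bits)
Total length = 6 + 12 + 4 + 10 = 32 bits.

Unary([5, 11, 3, 9]) = 11111011111111111011101111111110 (32 bits)


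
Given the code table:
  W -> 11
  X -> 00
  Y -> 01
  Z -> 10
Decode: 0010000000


Decoding:
00 -> X
10 -> Z
00 -> X
00 -> X
00 -> X


Result: XZXXX


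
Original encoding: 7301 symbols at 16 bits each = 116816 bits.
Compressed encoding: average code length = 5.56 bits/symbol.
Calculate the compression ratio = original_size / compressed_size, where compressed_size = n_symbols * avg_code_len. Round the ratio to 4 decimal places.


original_size = n_symbols * orig_bits = 7301 * 16 = 116816 bits
compressed_size = n_symbols * avg_code_len = 7301 * 5.56 = 40593.56 bits
ratio = original_size / compressed_size = 116816 / 40593.56 = 2.8777

Compression ratio = 2.8777


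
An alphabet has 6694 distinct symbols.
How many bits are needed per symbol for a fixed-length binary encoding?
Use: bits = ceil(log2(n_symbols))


log2(6694) = 12.7087
Bracket: 2^12 = 4096 < 6694 <= 2^13 = 8192
So ceil(log2(6694)) = 13

bits = ceil(log2(6694)) = ceil(12.7087) = 13 bits


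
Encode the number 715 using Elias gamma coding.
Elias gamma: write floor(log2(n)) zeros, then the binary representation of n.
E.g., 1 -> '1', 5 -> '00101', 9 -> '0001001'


num_bits = floor(log2(715)) + 1 = 10
leading_zeros = num_bits - 1 = 9
binary(715) = 1011001011

Elias gamma(715) = '000000000' + '1011001011' = 0000000001011001011 (19 bits)


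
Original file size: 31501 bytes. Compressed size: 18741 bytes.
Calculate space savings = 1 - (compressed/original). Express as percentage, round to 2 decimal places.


ratio = compressed/original = 18741/31501 = 0.594933
savings = 1 - ratio = 1 - 0.594933 = 0.405067
as a percentage: 0.405067 * 100 = 40.51%

Space savings = 1 - 18741/31501 = 40.51%


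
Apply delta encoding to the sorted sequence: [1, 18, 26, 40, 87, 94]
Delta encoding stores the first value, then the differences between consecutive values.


First value: 1
Deltas:
  18 - 1 = 17
  26 - 18 = 8
  40 - 26 = 14
  87 - 40 = 47
  94 - 87 = 7


Delta encoded: [1, 17, 8, 14, 47, 7]


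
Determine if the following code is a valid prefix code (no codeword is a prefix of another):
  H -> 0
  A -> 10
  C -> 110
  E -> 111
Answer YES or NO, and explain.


Checking each pair (does one codeword prefix another?):
  H='0' vs A='10': no prefix
  H='0' vs C='110': no prefix
  H='0' vs E='111': no prefix
  A='10' vs H='0': no prefix
  A='10' vs C='110': no prefix
  A='10' vs E='111': no prefix
  C='110' vs H='0': no prefix
  C='110' vs A='10': no prefix
  C='110' vs E='111': no prefix
  E='111' vs H='0': no prefix
  E='111' vs A='10': no prefix
  E='111' vs C='110': no prefix
No violation found over all pairs.

YES -- this is a valid prefix code. No codeword is a prefix of any other codeword.


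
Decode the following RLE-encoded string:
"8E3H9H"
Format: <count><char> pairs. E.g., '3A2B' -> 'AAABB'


Expanding each <count><char> pair:
  8E -> 'EEEEEEEE'
  3H -> 'HHH'
  9H -> 'HHHHHHHHH'

Decoded = EEEEEEEEHHHHHHHHHHHH


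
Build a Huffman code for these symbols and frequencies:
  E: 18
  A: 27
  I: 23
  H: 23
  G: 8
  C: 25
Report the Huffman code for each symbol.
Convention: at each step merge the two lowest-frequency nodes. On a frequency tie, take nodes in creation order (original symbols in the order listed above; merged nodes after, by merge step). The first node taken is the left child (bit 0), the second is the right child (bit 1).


Huffman tree construction:
Step 1: Merge G(8) + E(18) = 26
Step 2: Merge I(23) + H(23) = 46
Step 3: Merge C(25) + (G+E)(26) = 51
Step 4: Merge A(27) + (I+H)(46) = 73
Step 5: Merge (C+(G+E))(51) + (A+(I+H))(73) = 124
Read each symbol's code off the tree from the root (left child = 0, right child = 1).

Codes:
  E: 011 (length 3)
  A: 10 (length 2)
  I: 110 (length 3)
  H: 111 (length 3)
  G: 010 (length 3)
  C: 00 (length 2)
Average code length: 320/124 = 2.5806 bits/symbol


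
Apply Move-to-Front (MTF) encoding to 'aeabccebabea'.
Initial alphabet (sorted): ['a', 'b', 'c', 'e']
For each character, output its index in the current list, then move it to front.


MTF encoding:
'a': index 0 in ['a', 'b', 'c', 'e'] -> ['a', 'b', 'c', 'e']
'e': index 3 in ['a', 'b', 'c', 'e'] -> ['e', 'a', 'b', 'c']
'a': index 1 in ['e', 'a', 'b', 'c'] -> ['a', 'e', 'b', 'c']
'b': index 2 in ['a', 'e', 'b', 'c'] -> ['b', 'a', 'e', 'c']
'c': index 3 in ['b', 'a', 'e', 'c'] -> ['c', 'b', 'a', 'e']
'c': index 0 in ['c', 'b', 'a', 'e'] -> ['c', 'b', 'a', 'e']
'e': index 3 in ['c', 'b', 'a', 'e'] -> ['e', 'c', 'b', 'a']
'b': index 2 in ['e', 'c', 'b', 'a'] -> ['b', 'e', 'c', 'a']
'a': index 3 in ['b', 'e', 'c', 'a'] -> ['a', 'b', 'e', 'c']
'b': index 1 in ['a', 'b', 'e', 'c'] -> ['b', 'a', 'e', 'c']
'e': index 2 in ['b', 'a', 'e', 'c'] -> ['e', 'b', 'a', 'c']
'a': index 2 in ['e', 'b', 'a', 'c'] -> ['a', 'e', 'b', 'c']


Output: [0, 3, 1, 2, 3, 0, 3, 2, 3, 1, 2, 2]


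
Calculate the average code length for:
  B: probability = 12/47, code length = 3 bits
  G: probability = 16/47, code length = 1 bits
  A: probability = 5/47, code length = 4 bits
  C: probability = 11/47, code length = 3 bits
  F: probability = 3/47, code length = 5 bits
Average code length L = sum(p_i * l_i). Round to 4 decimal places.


Weighted contributions p_i * l_i:
  B: (12/47) * 3 = 36/47
  G: (16/47) * 1 = 16/47
  A: (5/47) * 4 = 20/47
  C: (11/47) * 3 = 33/47
  F: (3/47) * 5 = 15/47
Sum = (36 + 16 + 20 + 33 + 15)/47 = 120/47

L = 120/47 = 2.5532 bits/symbol


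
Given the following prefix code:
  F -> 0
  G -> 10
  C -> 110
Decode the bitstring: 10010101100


Decoding step by step:
Bits 10 -> G
Bits 0 -> F
Bits 10 -> G
Bits 10 -> G
Bits 110 -> C
Bits 0 -> F


Decoded message: GFGGCF


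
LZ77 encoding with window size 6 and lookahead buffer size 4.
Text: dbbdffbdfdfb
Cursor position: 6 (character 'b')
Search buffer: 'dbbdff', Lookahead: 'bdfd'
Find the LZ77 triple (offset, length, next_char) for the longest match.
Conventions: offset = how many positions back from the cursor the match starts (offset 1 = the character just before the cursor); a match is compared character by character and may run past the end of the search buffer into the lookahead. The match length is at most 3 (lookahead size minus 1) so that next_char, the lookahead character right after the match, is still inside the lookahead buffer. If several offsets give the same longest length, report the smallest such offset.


Try each offset into the search buffer:
  offset=1 (pos 5, char 'f'): match length 0
  offset=2 (pos 4, char 'f'): match length 0
  offset=3 (pos 3, char 'd'): match length 0
  offset=4 (pos 2, char 'b'): match length 3
  offset=5 (pos 1, char 'b'): match length 1
  offset=6 (pos 0, char 'd'): match length 0
Longest match has length 3 at offset 4.
next_char = character at position 6 + 3 = 9 -> 'd'

Best match: offset=4, length=3 (matching 'bdf' starting at position 2)
LZ77 triple: (4, 3, 'd')


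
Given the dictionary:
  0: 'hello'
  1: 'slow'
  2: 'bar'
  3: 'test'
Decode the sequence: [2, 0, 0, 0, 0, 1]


Look up each index in the dictionary:
  2 -> 'bar'
  0 -> 'hello'
  0 -> 'hello'
  0 -> 'hello'
  0 -> 'hello'
  1 -> 'slow'

Decoded: "bar hello hello hello hello slow"


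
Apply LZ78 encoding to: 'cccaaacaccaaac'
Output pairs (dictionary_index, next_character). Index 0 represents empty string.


LZ78 encoding steps:
Dictionary: {0: ''}
Step 1: w='' (idx 0), next='c' -> output (0, 'c'), add 'c' as idx 1
Step 2: w='c' (idx 1), next='c' -> output (1, 'c'), add 'cc' as idx 2
Step 3: w='' (idx 0), next='a' -> output (0, 'a'), add 'a' as idx 3
Step 4: w='a' (idx 3), next='a' -> output (3, 'a'), add 'aa' as idx 4
Step 5: w='c' (idx 1), next='a' -> output (1, 'a'), add 'ca' as idx 5
Step 6: w='cc' (idx 2), next='a' -> output (2, 'a'), add 'cca' as idx 6
Step 7: w='aa' (idx 4), next='c' -> output (4, 'c'), add 'aac' as idx 7


Encoded: [(0, 'c'), (1, 'c'), (0, 'a'), (3, 'a'), (1, 'a'), (2, 'a'), (4, 'c')]


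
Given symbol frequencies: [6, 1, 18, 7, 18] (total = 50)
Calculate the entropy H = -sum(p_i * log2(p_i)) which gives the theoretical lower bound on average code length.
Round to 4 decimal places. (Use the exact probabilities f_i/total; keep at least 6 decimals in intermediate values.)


Per-symbol terms -p_i * log2(p_i) with p_i = f_i/50:
  p = 6/50 = 0.120000: log2(p) = -3.058894, -p*log2(p) = 0.367067
  p = 1/50 = 0.020000: log2(p) = -5.643856, -p*log2(p) = 0.112877
  p = 18/50 = 0.360000: log2(p) = -1.473931, -p*log2(p) = 0.530615
  p = 7/50 = 0.140000: log2(p) = -2.836501, -p*log2(p) = 0.397110
  p = 18/50 = 0.360000: log2(p) = -1.473931, -p*log2(p) = 0.530615
H = 0.367067 + 0.112877 + 0.530615 + 0.397110 + 0.530615 = 1.938284

H = 1.9383 bits/symbol


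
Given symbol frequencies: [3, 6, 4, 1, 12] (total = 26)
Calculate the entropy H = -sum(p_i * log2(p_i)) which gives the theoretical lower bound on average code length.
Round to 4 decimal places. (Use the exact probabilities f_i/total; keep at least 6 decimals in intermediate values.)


Per-symbol terms -p_i * log2(p_i) with p_i = f_i/26:
  p = 3/26 = 0.115385: log2(p) = -3.115477, -p*log2(p) = 0.359478
  p = 6/26 = 0.230769: log2(p) = -2.115477, -p*log2(p) = 0.488187
  p = 4/26 = 0.153846: log2(p) = -2.700440, -p*log2(p) = 0.415452
  p = 1/26 = 0.038462: log2(p) = -4.700440, -p*log2(p) = 0.180786
  p = 12/26 = 0.461538: log2(p) = -1.115477, -p*log2(p) = 0.514836
H = 0.359478 + 0.488187 + 0.415452 + 0.180786 + 0.514836 = 1.958739

H = 1.9587 bits/symbol


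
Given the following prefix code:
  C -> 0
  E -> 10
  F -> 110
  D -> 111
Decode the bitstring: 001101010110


Decoding step by step:
Bits 0 -> C
Bits 0 -> C
Bits 110 -> F
Bits 10 -> E
Bits 10 -> E
Bits 110 -> F


Decoded message: CCFEEF


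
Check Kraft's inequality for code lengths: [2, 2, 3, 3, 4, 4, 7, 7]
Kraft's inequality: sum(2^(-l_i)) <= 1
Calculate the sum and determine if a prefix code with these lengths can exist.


Sum = 2^(-2) + 2^(-2) + 2^(-3) + 2^(-3) + 2^(-4) + 2^(-4) + 2^(-7) + 2^(-7)
    = 0.25 + 0.25 + 0.125 + 0.125 + 0.0625 + 0.0625 + 0.0078125 + 0.0078125
    = 114/128 = 0.890625
Since 0.890625 <= 1, Kraft's inequality IS satisfied.
A prefix code with these lengths CAN exist.

Kraft sum = 0.890625. Satisfied.


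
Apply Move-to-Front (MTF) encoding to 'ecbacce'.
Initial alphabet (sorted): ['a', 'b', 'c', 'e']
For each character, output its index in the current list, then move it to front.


MTF encoding:
'e': index 3 in ['a', 'b', 'c', 'e'] -> ['e', 'a', 'b', 'c']
'c': index 3 in ['e', 'a', 'b', 'c'] -> ['c', 'e', 'a', 'b']
'b': index 3 in ['c', 'e', 'a', 'b'] -> ['b', 'c', 'e', 'a']
'a': index 3 in ['b', 'c', 'e', 'a'] -> ['a', 'b', 'c', 'e']
'c': index 2 in ['a', 'b', 'c', 'e'] -> ['c', 'a', 'b', 'e']
'c': index 0 in ['c', 'a', 'b', 'e'] -> ['c', 'a', 'b', 'e']
'e': index 3 in ['c', 'a', 'b', 'e'] -> ['e', 'c', 'a', 'b']


Output: [3, 3, 3, 3, 2, 0, 3]


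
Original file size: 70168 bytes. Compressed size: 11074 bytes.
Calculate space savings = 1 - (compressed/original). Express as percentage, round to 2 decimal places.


ratio = compressed/original = 11074/70168 = 0.157821
savings = 1 - ratio = 1 - 0.157821 = 0.842179
as a percentage: 0.842179 * 100 = 84.22%

Space savings = 1 - 11074/70168 = 84.22%


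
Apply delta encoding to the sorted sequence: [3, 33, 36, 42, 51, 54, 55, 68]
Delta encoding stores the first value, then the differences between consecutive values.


First value: 3
Deltas:
  33 - 3 = 30
  36 - 33 = 3
  42 - 36 = 6
  51 - 42 = 9
  54 - 51 = 3
  55 - 54 = 1
  68 - 55 = 13


Delta encoded: [3, 30, 3, 6, 9, 3, 1, 13]


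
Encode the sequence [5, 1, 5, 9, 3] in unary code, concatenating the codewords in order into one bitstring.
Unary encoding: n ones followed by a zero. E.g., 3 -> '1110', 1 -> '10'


Encode each number as n ones followed by a terminating 0:
  5 -> 111110 (6 bits)
  1 -> 10 (2 bits)
  5 -> 111110 (6 bits)
  9 -> 1111111110 (10 bits)
  3 -> 1110 (4 bits)
Total length = 6 + 2 + 6 + 10 + 4 = 28 bits.

Unary([5, 1, 5, 9, 3]) = 1111101011111011111111101110 (28 bits)


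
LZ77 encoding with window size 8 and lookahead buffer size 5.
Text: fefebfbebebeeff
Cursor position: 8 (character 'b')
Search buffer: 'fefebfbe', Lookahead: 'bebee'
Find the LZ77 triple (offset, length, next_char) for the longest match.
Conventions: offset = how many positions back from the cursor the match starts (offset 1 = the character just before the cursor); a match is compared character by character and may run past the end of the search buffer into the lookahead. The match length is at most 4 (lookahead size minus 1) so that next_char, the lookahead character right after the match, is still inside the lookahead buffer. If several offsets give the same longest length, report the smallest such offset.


Try each offset into the search buffer:
  offset=1 (pos 7, char 'e'): match length 0
  offset=2 (pos 6, char 'b'): match length 4
  offset=3 (pos 5, char 'f'): match length 0
  offset=4 (pos 4, char 'b'): match length 1
  offset=5 (pos 3, char 'e'): match length 0
  offset=6 (pos 2, char 'f'): match length 0
  offset=7 (pos 1, char 'e'): match length 0
  offset=8 (pos 0, char 'f'): match length 0
Longest match has length 4 at offset 2.
next_char = character at position 8 + 4 = 12 -> 'e'

Best match: offset=2, length=4 (matching 'bebe' starting at position 6)
LZ77 triple: (2, 4, 'e')


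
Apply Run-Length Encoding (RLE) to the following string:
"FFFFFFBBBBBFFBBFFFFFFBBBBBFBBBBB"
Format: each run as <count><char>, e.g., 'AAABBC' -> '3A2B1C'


Scanning runs left to right:
  i=0: run of 'F' x 6 -> '6F'
  i=6: run of 'B' x 5 -> '5B'
  i=11: run of 'F' x 2 -> '2F'
  i=13: run of 'B' x 2 -> '2B'
  i=15: run of 'F' x 6 -> '6F'
  i=21: run of 'B' x 5 -> '5B'
  i=26: run of 'F' x 1 -> '1F'
  i=27: run of 'B' x 5 -> '5B'

RLE = 6F5B2F2B6F5B1F5B


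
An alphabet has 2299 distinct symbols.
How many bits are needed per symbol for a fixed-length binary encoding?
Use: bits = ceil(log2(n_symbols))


log2(2299) = 11.1668
Bracket: 2^11 = 2048 < 2299 <= 2^12 = 4096
So ceil(log2(2299)) = 12

bits = ceil(log2(2299)) = ceil(11.1668) = 12 bits


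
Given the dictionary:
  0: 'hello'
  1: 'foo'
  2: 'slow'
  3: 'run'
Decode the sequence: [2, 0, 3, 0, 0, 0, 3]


Look up each index in the dictionary:
  2 -> 'slow'
  0 -> 'hello'
  3 -> 'run'
  0 -> 'hello'
  0 -> 'hello'
  0 -> 'hello'
  3 -> 'run'

Decoded: "slow hello run hello hello hello run"


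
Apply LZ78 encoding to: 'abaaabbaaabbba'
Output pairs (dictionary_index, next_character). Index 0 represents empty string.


LZ78 encoding steps:
Dictionary: {0: ''}
Step 1: w='' (idx 0), next='a' -> output (0, 'a'), add 'a' as idx 1
Step 2: w='' (idx 0), next='b' -> output (0, 'b'), add 'b' as idx 2
Step 3: w='a' (idx 1), next='a' -> output (1, 'a'), add 'aa' as idx 3
Step 4: w='a' (idx 1), next='b' -> output (1, 'b'), add 'ab' as idx 4
Step 5: w='b' (idx 2), next='a' -> output (2, 'a'), add 'ba' as idx 5
Step 6: w='aa' (idx 3), next='b' -> output (3, 'b'), add 'aab' as idx 6
Step 7: w='b' (idx 2), next='b' -> output (2, 'b'), add 'bb' as idx 7
Step 8: w='a' (idx 1), end of input -> output (1, '')


Encoded: [(0, 'a'), (0, 'b'), (1, 'a'), (1, 'b'), (2, 'a'), (3, 'b'), (2, 'b'), (1, '')]


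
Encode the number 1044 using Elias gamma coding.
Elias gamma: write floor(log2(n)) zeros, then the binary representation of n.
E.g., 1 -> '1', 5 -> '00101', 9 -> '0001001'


num_bits = floor(log2(1044)) + 1 = 11
leading_zeros = num_bits - 1 = 10
binary(1044) = 10000010100

Elias gamma(1044) = '0000000000' + '10000010100' = 000000000010000010100 (21 bits)


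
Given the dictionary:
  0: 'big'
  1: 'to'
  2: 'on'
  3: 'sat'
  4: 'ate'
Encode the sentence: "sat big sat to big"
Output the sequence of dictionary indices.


Look up each word in the dictionary:
  'sat' -> 3
  'big' -> 0
  'sat' -> 3
  'to' -> 1
  'big' -> 0

Encoded: [3, 0, 3, 1, 0]


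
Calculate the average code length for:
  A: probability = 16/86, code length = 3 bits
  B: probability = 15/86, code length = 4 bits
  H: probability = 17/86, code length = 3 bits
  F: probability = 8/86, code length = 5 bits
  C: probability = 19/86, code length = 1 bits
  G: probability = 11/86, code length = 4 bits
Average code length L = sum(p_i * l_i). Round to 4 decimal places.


Weighted contributions p_i * l_i:
  A: (16/86) * 3 = 48/86
  B: (15/86) * 4 = 60/86
  H: (17/86) * 3 = 51/86
  F: (8/86) * 5 = 40/86
  C: (19/86) * 1 = 19/86
  G: (11/86) * 4 = 44/86
Sum = (48 + 60 + 51 + 40 + 19 + 44)/86 = 262/86

L = 262/86 = 3.0465 bits/symbol


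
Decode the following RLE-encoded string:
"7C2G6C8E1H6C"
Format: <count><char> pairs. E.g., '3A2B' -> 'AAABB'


Expanding each <count><char> pair:
  7C -> 'CCCCCCC'
  2G -> 'GG'
  6C -> 'CCCCCC'
  8E -> 'EEEEEEEE'
  1H -> 'H'
  6C -> 'CCCCCC'

Decoded = CCCCCCCGGCCCCCCEEEEEEEEHCCCCCC


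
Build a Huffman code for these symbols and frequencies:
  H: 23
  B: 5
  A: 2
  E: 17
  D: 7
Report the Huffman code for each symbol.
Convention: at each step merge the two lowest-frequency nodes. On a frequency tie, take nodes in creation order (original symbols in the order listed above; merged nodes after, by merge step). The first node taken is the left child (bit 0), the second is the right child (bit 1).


Huffman tree construction:
Step 1: Merge A(2) + B(5) = 7
Step 2: Merge D(7) + (A+B)(7) = 14
Step 3: Merge (D+(A+B))(14) + E(17) = 31
Step 4: Merge H(23) + ((D+(A+B))+E)(31) = 54
Read each symbol's code off the tree from the root (left child = 0, right child = 1).

Codes:
  H: 0 (length 1)
  B: 1011 (length 4)
  A: 1010 (length 4)
  E: 11 (length 2)
  D: 100 (length 3)
Average code length: 106/54 = 1.9630 bits/symbol


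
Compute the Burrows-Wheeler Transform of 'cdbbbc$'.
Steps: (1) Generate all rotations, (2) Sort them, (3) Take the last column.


Rotations (sorted):
  0: $cdbbbc -> last char: c
  1: bbbc$cd -> last char: d
  2: bbc$cdb -> last char: b
  3: bc$cdbb -> last char: b
  4: c$cdbbb -> last char: b
  5: cdbbbc$ -> last char: $
  6: dbbbc$c -> last char: c


BWT = cdbbb$c


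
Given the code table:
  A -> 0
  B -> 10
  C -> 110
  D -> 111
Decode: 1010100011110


Decoding:
10 -> B
10 -> B
10 -> B
0 -> A
0 -> A
111 -> D
10 -> B


Result: BBBAADB


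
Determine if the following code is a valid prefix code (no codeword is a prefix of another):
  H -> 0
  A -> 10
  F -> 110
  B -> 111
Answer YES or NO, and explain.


Checking each pair (does one codeword prefix another?):
  H='0' vs A='10': no prefix
  H='0' vs F='110': no prefix
  H='0' vs B='111': no prefix
  A='10' vs H='0': no prefix
  A='10' vs F='110': no prefix
  A='10' vs B='111': no prefix
  F='110' vs H='0': no prefix
  F='110' vs A='10': no prefix
  F='110' vs B='111': no prefix
  B='111' vs H='0': no prefix
  B='111' vs A='10': no prefix
  B='111' vs F='110': no prefix
No violation found over all pairs.

YES -- this is a valid prefix code. No codeword is a prefix of any other codeword.


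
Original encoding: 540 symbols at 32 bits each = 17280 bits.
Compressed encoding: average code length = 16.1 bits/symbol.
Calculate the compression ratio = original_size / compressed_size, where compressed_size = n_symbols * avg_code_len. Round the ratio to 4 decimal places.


original_size = n_symbols * orig_bits = 540 * 32 = 17280 bits
compressed_size = n_symbols * avg_code_len = 540 * 16.1 = 8694.0 bits
ratio = original_size / compressed_size = 17280 / 8694.0 = 1.9876

Compression ratio = 1.9876


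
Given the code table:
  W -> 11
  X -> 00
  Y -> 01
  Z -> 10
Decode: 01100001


Decoding:
01 -> Y
10 -> Z
00 -> X
01 -> Y


Result: YZXY


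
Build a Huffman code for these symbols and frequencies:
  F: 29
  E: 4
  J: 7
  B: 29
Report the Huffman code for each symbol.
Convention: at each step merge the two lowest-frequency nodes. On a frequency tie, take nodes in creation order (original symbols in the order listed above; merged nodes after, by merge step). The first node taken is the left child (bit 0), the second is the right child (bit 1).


Huffman tree construction:
Step 1: Merge E(4) + J(7) = 11
Step 2: Merge (E+J)(11) + F(29) = 40
Step 3: Merge B(29) + ((E+J)+F)(40) = 69
Read each symbol's code off the tree from the root (left child = 0, right child = 1).

Codes:
  F: 11 (length 2)
  E: 100 (length 3)
  J: 101 (length 3)
  B: 0 (length 1)
Average code length: 120/69 = 1.7391 bits/symbol


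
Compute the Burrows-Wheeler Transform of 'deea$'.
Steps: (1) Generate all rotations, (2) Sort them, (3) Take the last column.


Rotations (sorted):
  0: $deea -> last char: a
  1: a$dee -> last char: e
  2: deea$ -> last char: $
  3: ea$de -> last char: e
  4: eea$d -> last char: d


BWT = ae$ed


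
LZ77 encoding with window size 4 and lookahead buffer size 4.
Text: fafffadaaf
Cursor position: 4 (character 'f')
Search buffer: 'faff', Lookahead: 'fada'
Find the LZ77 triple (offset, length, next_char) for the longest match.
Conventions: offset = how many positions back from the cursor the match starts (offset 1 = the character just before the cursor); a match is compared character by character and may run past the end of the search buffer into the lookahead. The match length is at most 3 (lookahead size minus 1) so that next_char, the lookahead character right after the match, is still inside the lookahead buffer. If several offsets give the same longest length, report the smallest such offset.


Try each offset into the search buffer:
  offset=1 (pos 3, char 'f'): match length 1
  offset=2 (pos 2, char 'f'): match length 1
  offset=3 (pos 1, char 'a'): match length 0
  offset=4 (pos 0, char 'f'): match length 2
Longest match has length 2 at offset 4.
next_char = character at position 4 + 2 = 6 -> 'd'

Best match: offset=4, length=2 (matching 'fa' starting at position 0)
LZ77 triple: (4, 2, 'd')


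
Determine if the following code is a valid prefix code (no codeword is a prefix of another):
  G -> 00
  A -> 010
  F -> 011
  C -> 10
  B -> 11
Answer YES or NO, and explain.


Checking each pair (does one codeword prefix another?):
  G='00' vs A='010': no prefix
  G='00' vs F='011': no prefix
  G='00' vs C='10': no prefix
  G='00' vs B='11': no prefix
  A='010' vs G='00': no prefix
  A='010' vs F='011': no prefix
  A='010' vs C='10': no prefix
  A='010' vs B='11': no prefix
  F='011' vs G='00': no prefix
  F='011' vs A='010': no prefix
  F='011' vs C='10': no prefix
  F='011' vs B='11': no prefix
  C='10' vs G='00': no prefix
  C='10' vs A='010': no prefix
  C='10' vs F='011': no prefix
  C='10' vs B='11': no prefix
  B='11' vs G='00': no prefix
  B='11' vs A='010': no prefix
  B='11' vs F='011': no prefix
  B='11' vs C='10': no prefix
No violation found over all pairs.

YES -- this is a valid prefix code. No codeword is a prefix of any other codeword.


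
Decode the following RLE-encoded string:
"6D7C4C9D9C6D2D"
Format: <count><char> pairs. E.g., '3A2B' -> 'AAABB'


Expanding each <count><char> pair:
  6D -> 'DDDDDD'
  7C -> 'CCCCCCC'
  4C -> 'CCCC'
  9D -> 'DDDDDDDDD'
  9C -> 'CCCCCCCCC'
  6D -> 'DDDDDD'
  2D -> 'DD'

Decoded = DDDDDDCCCCCCCCCCCDDDDDDDDDCCCCCCCCCDDDDDDDD


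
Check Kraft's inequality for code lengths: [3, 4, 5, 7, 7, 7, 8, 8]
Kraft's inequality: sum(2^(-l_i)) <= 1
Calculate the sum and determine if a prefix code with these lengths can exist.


Sum = 2^(-3) + 2^(-4) + 2^(-5) + 2^(-7) + 2^(-7) + 2^(-7) + 2^(-8) + 2^(-8)
    = 0.125 + 0.0625 + 0.03125 + 0.0078125 + 0.0078125 + 0.0078125 + 0.00390625 + 0.00390625
    = 64/256 = 0.25
Since 0.25 <= 1, Kraft's inequality IS satisfied.
A prefix code with these lengths CAN exist.

Kraft sum = 0.25. Satisfied.


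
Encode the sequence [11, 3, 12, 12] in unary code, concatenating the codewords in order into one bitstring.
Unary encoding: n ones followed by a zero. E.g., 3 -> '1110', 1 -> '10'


Encode each number as n ones followed by a terminating 0:
  11 -> 111111111110 (12 bits)
  3 -> 1110 (4 bits)
  12 -> 1111111111110 (13 bits)
  12 -> 1111111111110 (13 bits)
Total length = 12 + 4 + 13 + 13 = 42 bits.

Unary([11, 3, 12, 12]) = 111111111110111011111111111101111111111110 (42 bits)


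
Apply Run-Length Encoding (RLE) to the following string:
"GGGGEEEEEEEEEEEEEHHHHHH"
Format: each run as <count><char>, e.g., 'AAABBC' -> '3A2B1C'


Scanning runs left to right:
  i=0: run of 'G' x 4 -> '4G'
  i=4: run of 'E' x 13 -> '13E'
  i=17: run of 'H' x 6 -> '6H'

RLE = 4G13E6H


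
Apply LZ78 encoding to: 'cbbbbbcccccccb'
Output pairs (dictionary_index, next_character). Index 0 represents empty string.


LZ78 encoding steps:
Dictionary: {0: ''}
Step 1: w='' (idx 0), next='c' -> output (0, 'c'), add 'c' as idx 1
Step 2: w='' (idx 0), next='b' -> output (0, 'b'), add 'b' as idx 2
Step 3: w='b' (idx 2), next='b' -> output (2, 'b'), add 'bb' as idx 3
Step 4: w='bb' (idx 3), next='c' -> output (3, 'c'), add 'bbc' as idx 4
Step 5: w='c' (idx 1), next='c' -> output (1, 'c'), add 'cc' as idx 5
Step 6: w='cc' (idx 5), next='c' -> output (5, 'c'), add 'ccc' as idx 6
Step 7: w='c' (idx 1), next='b' -> output (1, 'b'), add 'cb' as idx 7


Encoded: [(0, 'c'), (0, 'b'), (2, 'b'), (3, 'c'), (1, 'c'), (5, 'c'), (1, 'b')]


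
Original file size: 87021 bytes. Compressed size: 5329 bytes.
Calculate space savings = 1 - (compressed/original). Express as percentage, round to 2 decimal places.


ratio = compressed/original = 5329/87021 = 0.061238
savings = 1 - ratio = 1 - 0.061238 = 0.938762
as a percentage: 0.938762 * 100 = 93.88%

Space savings = 1 - 5329/87021 = 93.88%


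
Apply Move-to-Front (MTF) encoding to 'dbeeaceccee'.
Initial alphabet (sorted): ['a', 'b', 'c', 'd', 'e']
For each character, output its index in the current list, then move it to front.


MTF encoding:
'd': index 3 in ['a', 'b', 'c', 'd', 'e'] -> ['d', 'a', 'b', 'c', 'e']
'b': index 2 in ['d', 'a', 'b', 'c', 'e'] -> ['b', 'd', 'a', 'c', 'e']
'e': index 4 in ['b', 'd', 'a', 'c', 'e'] -> ['e', 'b', 'd', 'a', 'c']
'e': index 0 in ['e', 'b', 'd', 'a', 'c'] -> ['e', 'b', 'd', 'a', 'c']
'a': index 3 in ['e', 'b', 'd', 'a', 'c'] -> ['a', 'e', 'b', 'd', 'c']
'c': index 4 in ['a', 'e', 'b', 'd', 'c'] -> ['c', 'a', 'e', 'b', 'd']
'e': index 2 in ['c', 'a', 'e', 'b', 'd'] -> ['e', 'c', 'a', 'b', 'd']
'c': index 1 in ['e', 'c', 'a', 'b', 'd'] -> ['c', 'e', 'a', 'b', 'd']
'c': index 0 in ['c', 'e', 'a', 'b', 'd'] -> ['c', 'e', 'a', 'b', 'd']
'e': index 1 in ['c', 'e', 'a', 'b', 'd'] -> ['e', 'c', 'a', 'b', 'd']
'e': index 0 in ['e', 'c', 'a', 'b', 'd'] -> ['e', 'c', 'a', 'b', 'd']


Output: [3, 2, 4, 0, 3, 4, 2, 1, 0, 1, 0]


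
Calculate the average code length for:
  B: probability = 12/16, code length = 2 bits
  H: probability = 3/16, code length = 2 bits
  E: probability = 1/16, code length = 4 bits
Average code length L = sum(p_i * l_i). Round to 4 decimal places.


Weighted contributions p_i * l_i:
  B: (12/16) * 2 = 24/16
  H: (3/16) * 2 = 6/16
  E: (1/16) * 4 = 4/16
Sum = (24 + 6 + 4)/16 = 34/16

L = 34/16 = 2.1250 bits/symbol


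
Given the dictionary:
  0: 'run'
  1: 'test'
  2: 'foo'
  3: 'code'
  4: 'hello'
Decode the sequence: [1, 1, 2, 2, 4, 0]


Look up each index in the dictionary:
  1 -> 'test'
  1 -> 'test'
  2 -> 'foo'
  2 -> 'foo'
  4 -> 'hello'
  0 -> 'run'

Decoded: "test test foo foo hello run"


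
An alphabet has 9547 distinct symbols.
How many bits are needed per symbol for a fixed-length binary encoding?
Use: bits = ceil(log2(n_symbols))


log2(9547) = 13.2208
Bracket: 2^13 = 8192 < 9547 <= 2^14 = 16384
So ceil(log2(9547)) = 14

bits = ceil(log2(9547)) = ceil(13.2208) = 14 bits


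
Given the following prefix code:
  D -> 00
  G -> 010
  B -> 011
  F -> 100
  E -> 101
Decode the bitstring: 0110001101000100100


Decoding step by step:
Bits 011 -> B
Bits 00 -> D
Bits 011 -> B
Bits 010 -> G
Bits 00 -> D
Bits 100 -> F
Bits 100 -> F


Decoded message: BDBGDFF


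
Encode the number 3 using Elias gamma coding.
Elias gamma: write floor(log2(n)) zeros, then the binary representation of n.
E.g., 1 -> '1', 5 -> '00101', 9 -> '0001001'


num_bits = floor(log2(3)) + 1 = 2
leading_zeros = num_bits - 1 = 1
binary(3) = 11

Elias gamma(3) = '0' + '11' = 011 (3 bits)


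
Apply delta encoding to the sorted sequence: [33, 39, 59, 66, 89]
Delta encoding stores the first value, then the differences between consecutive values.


First value: 33
Deltas:
  39 - 33 = 6
  59 - 39 = 20
  66 - 59 = 7
  89 - 66 = 23


Delta encoded: [33, 6, 20, 7, 23]


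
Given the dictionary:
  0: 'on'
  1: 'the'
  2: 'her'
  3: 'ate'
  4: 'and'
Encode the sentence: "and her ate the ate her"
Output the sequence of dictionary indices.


Look up each word in the dictionary:
  'and' -> 4
  'her' -> 2
  'ate' -> 3
  'the' -> 1
  'ate' -> 3
  'her' -> 2

Encoded: [4, 2, 3, 1, 3, 2]


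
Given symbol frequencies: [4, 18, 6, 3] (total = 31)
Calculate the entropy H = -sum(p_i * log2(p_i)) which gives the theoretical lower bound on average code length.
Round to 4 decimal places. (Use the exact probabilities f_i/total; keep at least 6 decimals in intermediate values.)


Per-symbol terms -p_i * log2(p_i) with p_i = f_i/31:
  p = 4/31 = 0.129032: log2(p) = -2.954196, -p*log2(p) = 0.381187
  p = 18/31 = 0.580645: log2(p) = -0.784271, -p*log2(p) = 0.455383
  p = 6/31 = 0.193548: log2(p) = -2.369234, -p*log2(p) = 0.458561
  p = 3/31 = 0.096774: log2(p) = -3.369234, -p*log2(p) = 0.326055
H = 0.381187 + 0.455383 + 0.458561 + 0.326055 = 1.621186

H = 1.6212 bits/symbol


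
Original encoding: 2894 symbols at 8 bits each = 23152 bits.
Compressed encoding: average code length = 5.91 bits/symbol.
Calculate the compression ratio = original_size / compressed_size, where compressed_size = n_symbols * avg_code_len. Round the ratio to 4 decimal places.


original_size = n_symbols * orig_bits = 2894 * 8 = 23152 bits
compressed_size = n_symbols * avg_code_len = 2894 * 5.91 = 17103.54 bits
ratio = original_size / compressed_size = 23152 / 17103.54 = 1.3536

Compression ratio = 1.3536


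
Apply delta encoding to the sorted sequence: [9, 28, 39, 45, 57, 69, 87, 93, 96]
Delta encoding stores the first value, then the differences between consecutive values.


First value: 9
Deltas:
  28 - 9 = 19
  39 - 28 = 11
  45 - 39 = 6
  57 - 45 = 12
  69 - 57 = 12
  87 - 69 = 18
  93 - 87 = 6
  96 - 93 = 3


Delta encoded: [9, 19, 11, 6, 12, 12, 18, 6, 3]


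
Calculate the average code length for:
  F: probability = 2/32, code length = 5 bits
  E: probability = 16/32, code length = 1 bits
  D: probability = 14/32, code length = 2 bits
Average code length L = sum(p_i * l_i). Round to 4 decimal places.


Weighted contributions p_i * l_i:
  F: (2/32) * 5 = 10/32
  E: (16/32) * 1 = 16/32
  D: (14/32) * 2 = 28/32
Sum = (10 + 16 + 28)/32 = 54/32

L = 54/32 = 1.6875 bits/symbol


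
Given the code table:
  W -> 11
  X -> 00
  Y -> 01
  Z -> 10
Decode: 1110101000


Decoding:
11 -> W
10 -> Z
10 -> Z
10 -> Z
00 -> X


Result: WZZZX


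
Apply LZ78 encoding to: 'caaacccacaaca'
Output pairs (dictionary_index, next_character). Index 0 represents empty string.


LZ78 encoding steps:
Dictionary: {0: ''}
Step 1: w='' (idx 0), next='c' -> output (0, 'c'), add 'c' as idx 1
Step 2: w='' (idx 0), next='a' -> output (0, 'a'), add 'a' as idx 2
Step 3: w='a' (idx 2), next='a' -> output (2, 'a'), add 'aa' as idx 3
Step 4: w='c' (idx 1), next='c' -> output (1, 'c'), add 'cc' as idx 4
Step 5: w='c' (idx 1), next='a' -> output (1, 'a'), add 'ca' as idx 5
Step 6: w='ca' (idx 5), next='a' -> output (5, 'a'), add 'caa' as idx 6
Step 7: w='ca' (idx 5), end of input -> output (5, '')


Encoded: [(0, 'c'), (0, 'a'), (2, 'a'), (1, 'c'), (1, 'a'), (5, 'a'), (5, '')]


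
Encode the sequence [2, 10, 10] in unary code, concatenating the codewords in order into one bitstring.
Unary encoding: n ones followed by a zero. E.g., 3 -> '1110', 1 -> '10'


Encode each number as n ones followed by a terminating 0:
  2 -> 110 (3 bits)
  10 -> 11111111110 (11 bits)
  10 -> 11111111110 (11 bits)
Total length = 3 + 11 + 11 = 25 bits.

Unary([2, 10, 10]) = 1101111111111011111111110 (25 bits)


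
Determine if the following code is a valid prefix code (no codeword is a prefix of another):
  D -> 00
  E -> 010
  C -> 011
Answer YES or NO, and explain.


Checking each pair (does one codeword prefix another?):
  D='00' vs E='010': no prefix
  D='00' vs C='011': no prefix
  E='010' vs D='00': no prefix
  E='010' vs C='011': no prefix
  C='011' vs D='00': no prefix
  C='011' vs E='010': no prefix
No violation found over all pairs.

YES -- this is a valid prefix code. No codeword is a prefix of any other codeword.


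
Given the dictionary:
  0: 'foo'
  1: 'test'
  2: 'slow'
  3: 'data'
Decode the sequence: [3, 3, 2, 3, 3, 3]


Look up each index in the dictionary:
  3 -> 'data'
  3 -> 'data'
  2 -> 'slow'
  3 -> 'data'
  3 -> 'data'
  3 -> 'data'

Decoded: "data data slow data data data"


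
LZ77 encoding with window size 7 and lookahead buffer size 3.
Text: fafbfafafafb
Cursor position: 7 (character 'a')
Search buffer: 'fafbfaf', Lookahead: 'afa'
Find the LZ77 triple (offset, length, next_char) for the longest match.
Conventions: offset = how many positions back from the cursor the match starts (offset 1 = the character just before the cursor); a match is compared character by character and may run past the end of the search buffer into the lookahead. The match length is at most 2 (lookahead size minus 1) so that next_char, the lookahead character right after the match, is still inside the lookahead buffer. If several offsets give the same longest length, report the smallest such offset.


Try each offset into the search buffer:
  offset=1 (pos 6, char 'f'): match length 0
  offset=2 (pos 5, char 'a'): match length 2
  offset=3 (pos 4, char 'f'): match length 0
  offset=4 (pos 3, char 'b'): match length 0
  offset=5 (pos 2, char 'f'): match length 0
  offset=6 (pos 1, char 'a'): match length 2
  offset=7 (pos 0, char 'f'): match length 0
Longest match has length 2, found at offsets 2, 6; take the smallest, offset 2.
next_char = character at position 7 + 2 = 9 -> 'a'

Best match: offset=2, length=2 (matching 'af' starting at position 5)
LZ77 triple: (2, 2, 'a')


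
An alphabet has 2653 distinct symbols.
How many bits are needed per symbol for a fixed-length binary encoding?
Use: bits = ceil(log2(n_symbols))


log2(2653) = 11.3734
Bracket: 2^11 = 2048 < 2653 <= 2^12 = 4096
So ceil(log2(2653)) = 12

bits = ceil(log2(2653)) = ceil(11.3734) = 12 bits


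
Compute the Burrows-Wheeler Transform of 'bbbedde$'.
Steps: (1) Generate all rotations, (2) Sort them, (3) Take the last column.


Rotations (sorted):
  0: $bbbedde -> last char: e
  1: bbbedde$ -> last char: $
  2: bbedde$b -> last char: b
  3: bedde$bb -> last char: b
  4: dde$bbbe -> last char: e
  5: de$bbbed -> last char: d
  6: e$bbbedd -> last char: d
  7: edde$bbb -> last char: b


BWT = e$bbeddb


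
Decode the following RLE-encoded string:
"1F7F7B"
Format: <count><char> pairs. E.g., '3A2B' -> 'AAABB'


Expanding each <count><char> pair:
  1F -> 'F'
  7F -> 'FFFFFFF'
  7B -> 'BBBBBBB'

Decoded = FFFFFFFFBBBBBBB


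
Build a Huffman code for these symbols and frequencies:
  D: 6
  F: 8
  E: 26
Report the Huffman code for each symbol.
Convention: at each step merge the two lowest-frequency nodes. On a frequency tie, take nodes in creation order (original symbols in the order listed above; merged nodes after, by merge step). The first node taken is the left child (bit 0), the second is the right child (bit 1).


Huffman tree construction:
Step 1: Merge D(6) + F(8) = 14
Step 2: Merge (D+F)(14) + E(26) = 40
Read each symbol's code off the tree from the root (left child = 0, right child = 1).

Codes:
  D: 00 (length 2)
  F: 01 (length 2)
  E: 1 (length 1)
Average code length: 54/40 = 1.3500 bits/symbol


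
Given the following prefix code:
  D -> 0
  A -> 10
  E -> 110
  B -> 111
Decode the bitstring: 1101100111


Decoding step by step:
Bits 110 -> E
Bits 110 -> E
Bits 0 -> D
Bits 111 -> B


Decoded message: EEDB


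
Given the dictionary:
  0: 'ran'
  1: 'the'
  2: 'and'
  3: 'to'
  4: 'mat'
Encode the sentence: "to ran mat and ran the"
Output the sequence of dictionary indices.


Look up each word in the dictionary:
  'to' -> 3
  'ran' -> 0
  'mat' -> 4
  'and' -> 2
  'ran' -> 0
  'the' -> 1

Encoded: [3, 0, 4, 2, 0, 1]


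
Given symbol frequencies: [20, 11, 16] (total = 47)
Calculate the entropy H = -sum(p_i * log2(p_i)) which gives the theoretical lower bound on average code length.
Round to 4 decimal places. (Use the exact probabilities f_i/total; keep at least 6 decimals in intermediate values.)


Per-symbol terms -p_i * log2(p_i) with p_i = f_i/47:
  p = 20/47 = 0.425532: log2(p) = -1.232661, -p*log2(p) = 0.524536
  p = 11/47 = 0.234043: log2(p) = -2.095157, -p*log2(p) = 0.490356
  p = 16/47 = 0.340426: log2(p) = -1.554589, -p*log2(p) = 0.529222
H = 0.524536 + 0.490356 + 0.529222 = 1.544114

H = 1.5441 bits/symbol


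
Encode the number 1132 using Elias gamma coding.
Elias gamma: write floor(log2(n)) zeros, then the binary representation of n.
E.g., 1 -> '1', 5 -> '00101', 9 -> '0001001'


num_bits = floor(log2(1132)) + 1 = 11
leading_zeros = num_bits - 1 = 10
binary(1132) = 10001101100

Elias gamma(1132) = '0000000000' + '10001101100' = 000000000010001101100 (21 bits)


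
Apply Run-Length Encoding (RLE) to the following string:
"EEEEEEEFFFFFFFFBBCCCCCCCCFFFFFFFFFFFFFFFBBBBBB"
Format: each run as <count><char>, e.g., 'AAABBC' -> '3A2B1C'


Scanning runs left to right:
  i=0: run of 'E' x 7 -> '7E'
  i=7: run of 'F' x 8 -> '8F'
  i=15: run of 'B' x 2 -> '2B'
  i=17: run of 'C' x 8 -> '8C'
  i=25: run of 'F' x 15 -> '15F'
  i=40: run of 'B' x 6 -> '6B'

RLE = 7E8F2B8C15F6B


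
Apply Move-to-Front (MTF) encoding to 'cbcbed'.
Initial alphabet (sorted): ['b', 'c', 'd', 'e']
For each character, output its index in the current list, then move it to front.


MTF encoding:
'c': index 1 in ['b', 'c', 'd', 'e'] -> ['c', 'b', 'd', 'e']
'b': index 1 in ['c', 'b', 'd', 'e'] -> ['b', 'c', 'd', 'e']
'c': index 1 in ['b', 'c', 'd', 'e'] -> ['c', 'b', 'd', 'e']
'b': index 1 in ['c', 'b', 'd', 'e'] -> ['b', 'c', 'd', 'e']
'e': index 3 in ['b', 'c', 'd', 'e'] -> ['e', 'b', 'c', 'd']
'd': index 3 in ['e', 'b', 'c', 'd'] -> ['d', 'e', 'b', 'c']


Output: [1, 1, 1, 1, 3, 3]
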